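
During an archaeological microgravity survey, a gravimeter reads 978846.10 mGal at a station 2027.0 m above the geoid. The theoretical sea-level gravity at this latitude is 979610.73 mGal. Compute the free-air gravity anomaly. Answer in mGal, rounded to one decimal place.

Free-air correction = 0.3086 × 2027.0 = 625.53 mGal
Free-air anomaly = 978846.10 − 979610.73 + (625.53) = -139.10 mGal

-139.1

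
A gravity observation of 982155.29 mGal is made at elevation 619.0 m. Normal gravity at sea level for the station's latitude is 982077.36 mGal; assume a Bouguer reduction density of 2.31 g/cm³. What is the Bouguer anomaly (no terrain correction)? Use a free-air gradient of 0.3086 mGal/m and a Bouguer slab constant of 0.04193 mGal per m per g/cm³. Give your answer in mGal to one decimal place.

Free-air correction = 0.3086 × 619.0 = 191.02 mGal
Free-air anomaly = 982155.29 − 982077.36 + (191.02) = 268.95 mGal
Bouguer slab correction = 0.04193 × 2.31 × 619.0 = 59.96 mGal
Simple Bouguer anomaly = 268.95 − (59.96) = 208.99 mGal

209.0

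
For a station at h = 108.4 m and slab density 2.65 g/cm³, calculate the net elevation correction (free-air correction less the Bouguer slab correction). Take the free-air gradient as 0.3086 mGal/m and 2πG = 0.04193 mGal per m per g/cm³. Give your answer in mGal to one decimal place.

21.4

Combined gradient = 0.3086 − 0.04193 × 2.65 = 0.1974855 mGal/m
Combined elevation correction = 0.1974855 × 108.4 = 21.4 mGal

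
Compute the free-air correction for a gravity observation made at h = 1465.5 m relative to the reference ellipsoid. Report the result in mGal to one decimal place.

Free-air correction = 0.3086 × 1465.5 = 452.3 mGal

452.3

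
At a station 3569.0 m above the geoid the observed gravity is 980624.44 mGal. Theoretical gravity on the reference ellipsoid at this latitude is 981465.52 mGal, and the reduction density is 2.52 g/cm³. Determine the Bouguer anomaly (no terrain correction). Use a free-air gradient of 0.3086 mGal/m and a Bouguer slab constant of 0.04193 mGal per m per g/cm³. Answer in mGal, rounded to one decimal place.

-116.8

Free-air correction = 0.3086 × 3569.0 = 1101.39 mGal
Free-air anomaly = 980624.44 − 981465.52 + (1101.39) = 260.31 mGal
Bouguer slab correction = 0.04193 × 2.52 × 3569.0 = 377.11 mGal
Simple Bouguer anomaly = 260.31 − (377.11) = -116.80 mGal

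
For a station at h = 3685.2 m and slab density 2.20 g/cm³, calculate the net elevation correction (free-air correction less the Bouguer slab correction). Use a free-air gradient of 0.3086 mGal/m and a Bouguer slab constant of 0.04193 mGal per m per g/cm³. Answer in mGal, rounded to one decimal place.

797.3

Combined gradient = 0.3086 − 0.04193 × 2.20 = 0.2163540 mGal/m
Combined elevation correction = 0.2163540 × 3685.2 = 797.3 mGal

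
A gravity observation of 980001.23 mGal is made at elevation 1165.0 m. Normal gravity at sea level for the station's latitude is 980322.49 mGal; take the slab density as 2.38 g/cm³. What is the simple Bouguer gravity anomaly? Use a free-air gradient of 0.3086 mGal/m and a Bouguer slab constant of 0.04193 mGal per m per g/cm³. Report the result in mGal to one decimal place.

Free-air correction = 0.3086 × 1165.0 = 359.52 mGal
Free-air anomaly = 980001.23 − 980322.49 + (359.52) = 38.26 mGal
Bouguer slab correction = 0.04193 × 2.38 × 1165.0 = 116.26 mGal
Simple Bouguer anomaly = 38.26 − (116.26) = -78.00 mGal

-78.0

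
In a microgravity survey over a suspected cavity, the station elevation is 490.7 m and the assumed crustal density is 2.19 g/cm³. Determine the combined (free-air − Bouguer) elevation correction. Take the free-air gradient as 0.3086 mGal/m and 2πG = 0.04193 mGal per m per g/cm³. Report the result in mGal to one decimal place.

106.4

Combined gradient = 0.3086 − 0.04193 × 2.19 = 0.2167733 mGal/m
Combined elevation correction = 0.2167733 × 490.7 = 106.4 mGal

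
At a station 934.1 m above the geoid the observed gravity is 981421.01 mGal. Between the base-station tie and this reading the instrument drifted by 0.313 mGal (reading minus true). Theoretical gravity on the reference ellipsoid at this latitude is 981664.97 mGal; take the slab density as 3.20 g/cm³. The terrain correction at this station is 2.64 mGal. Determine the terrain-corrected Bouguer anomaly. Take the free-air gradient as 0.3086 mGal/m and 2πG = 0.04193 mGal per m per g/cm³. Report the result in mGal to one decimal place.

-78.7

Drift-corrected reading = 981421.01 − (0.313) = 981420.697 mGal
Free-air correction = 0.3086 × 934.1 = 288.26 mGal
Free-air anomaly = 981420.697 − 981664.97 + (288.26) = 43.987 mGal
Bouguer slab correction = 0.04193 × 3.20 × 934.1 = 125.33 mGal
Simple Bouguer anomaly = 43.987 − (125.33) = -81.343 mGal
Complete Bouguer anomaly = -81.343 + 2.64 = -78.703 mGal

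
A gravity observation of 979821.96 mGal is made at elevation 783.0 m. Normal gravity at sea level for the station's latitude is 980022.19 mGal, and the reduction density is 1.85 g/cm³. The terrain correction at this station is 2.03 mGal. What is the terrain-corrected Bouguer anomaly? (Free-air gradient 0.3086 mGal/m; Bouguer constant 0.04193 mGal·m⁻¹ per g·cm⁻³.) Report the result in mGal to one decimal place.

Free-air correction = 0.3086 × 783.0 = 241.63 mGal
Free-air anomaly = 979821.96 − 980022.19 + (241.63) = 41.40 mGal
Bouguer slab correction = 0.04193 × 1.85 × 783.0 = 60.74 mGal
Simple Bouguer anomaly = 41.40 − (60.74) = -19.34 mGal
Complete Bouguer anomaly = -19.34 + 2.03 = -17.31 mGal

-17.3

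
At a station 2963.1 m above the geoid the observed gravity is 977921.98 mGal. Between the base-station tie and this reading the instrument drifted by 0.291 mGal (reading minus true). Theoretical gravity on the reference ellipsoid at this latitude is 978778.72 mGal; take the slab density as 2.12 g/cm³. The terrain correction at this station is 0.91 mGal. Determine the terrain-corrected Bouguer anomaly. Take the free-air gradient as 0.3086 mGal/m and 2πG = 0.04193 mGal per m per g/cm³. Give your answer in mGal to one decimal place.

Drift-corrected reading = 977921.98 − (0.291) = 977921.689 mGal
Free-air correction = 0.3086 × 2963.1 = 914.41 mGal
Free-air anomaly = 977921.689 − 978778.72 + (914.41) = 57.379 mGal
Bouguer slab correction = 0.04193 × 2.12 × 2963.1 = 263.39 mGal
Simple Bouguer anomaly = 57.379 − (263.39) = -206.011 mGal
Complete Bouguer anomaly = -206.011 + 0.91 = -205.101 mGal

-205.1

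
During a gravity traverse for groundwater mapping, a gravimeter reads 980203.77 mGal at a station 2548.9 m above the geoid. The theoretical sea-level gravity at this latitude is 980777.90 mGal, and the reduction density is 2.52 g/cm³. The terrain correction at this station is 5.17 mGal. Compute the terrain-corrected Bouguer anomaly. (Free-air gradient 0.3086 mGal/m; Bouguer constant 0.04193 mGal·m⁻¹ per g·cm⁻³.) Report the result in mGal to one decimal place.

-51.7

Free-air correction = 0.3086 × 2548.9 = 786.59 mGal
Free-air anomaly = 980203.77 − 980777.90 + (786.59) = 212.46 mGal
Bouguer slab correction = 0.04193 × 2.52 × 2548.9 = 269.33 mGal
Simple Bouguer anomaly = 212.46 − (269.33) = -56.87 mGal
Complete Bouguer anomaly = -56.87 + 5.17 = -51.70 mGal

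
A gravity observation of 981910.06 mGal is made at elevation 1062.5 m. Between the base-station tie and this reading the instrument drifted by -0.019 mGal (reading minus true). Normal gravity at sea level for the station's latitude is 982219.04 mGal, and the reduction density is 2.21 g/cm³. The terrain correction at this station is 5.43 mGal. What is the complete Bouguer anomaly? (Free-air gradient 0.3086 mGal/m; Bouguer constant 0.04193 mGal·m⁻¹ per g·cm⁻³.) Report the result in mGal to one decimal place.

Drift-corrected reading = 981910.06 − (-0.019) = 981910.079 mGal
Free-air correction = 0.3086 × 1062.5 = 327.89 mGal
Free-air anomaly = 981910.079 − 982219.04 + (327.89) = 18.929 mGal
Bouguer slab correction = 0.04193 × 2.21 × 1062.5 = 98.46 mGal
Simple Bouguer anomaly = 18.929 − (98.46) = -79.531 mGal
Complete Bouguer anomaly = -79.531 + 5.43 = -74.101 mGal

-74.1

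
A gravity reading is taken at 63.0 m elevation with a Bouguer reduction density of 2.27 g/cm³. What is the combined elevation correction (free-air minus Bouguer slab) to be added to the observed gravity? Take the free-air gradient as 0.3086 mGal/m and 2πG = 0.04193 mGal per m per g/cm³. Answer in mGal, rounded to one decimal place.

13.4

Combined gradient = 0.3086 − 0.04193 × 2.27 = 0.2134189 mGal/m
Combined elevation correction = 0.2134189 × 63.0 = 13.4 mGal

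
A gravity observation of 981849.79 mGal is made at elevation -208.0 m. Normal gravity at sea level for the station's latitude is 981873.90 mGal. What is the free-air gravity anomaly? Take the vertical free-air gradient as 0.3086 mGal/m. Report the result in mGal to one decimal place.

-88.3

Free-air correction = 0.3086 × -208.0 = -64.19 mGal
Free-air anomaly = 981849.79 − 981873.90 + (-64.19) = -88.30 mGal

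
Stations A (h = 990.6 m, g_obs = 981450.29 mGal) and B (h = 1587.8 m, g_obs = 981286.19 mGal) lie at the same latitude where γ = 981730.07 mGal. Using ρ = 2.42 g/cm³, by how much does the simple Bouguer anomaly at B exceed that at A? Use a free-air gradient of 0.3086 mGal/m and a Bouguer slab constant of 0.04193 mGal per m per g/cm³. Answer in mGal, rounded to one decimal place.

Δg_SB(A) = 981450.29 − 981730.07 + 0.3086×990.6 − 0.04193×2.42×990.6 = -74.60 mGal
Δg_SB(B) = 981286.19 − 981730.07 + 0.3086×1587.8 − 0.04193×2.42×1587.8 = -115.00 mGal
Difference = -115.00 − (-74.60) = -40.40 mGal

-40.4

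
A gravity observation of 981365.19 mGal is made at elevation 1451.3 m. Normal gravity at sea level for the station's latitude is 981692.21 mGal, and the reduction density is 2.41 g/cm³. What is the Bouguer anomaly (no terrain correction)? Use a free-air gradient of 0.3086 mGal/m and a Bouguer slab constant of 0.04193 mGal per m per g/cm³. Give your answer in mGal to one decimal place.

Free-air correction = 0.3086 × 1451.3 = 447.87 mGal
Free-air anomaly = 981365.19 − 981692.21 + (447.87) = 120.85 mGal
Bouguer slab correction = 0.04193 × 2.41 × 1451.3 = 146.66 mGal
Simple Bouguer anomaly = 120.85 − (146.66) = -25.81 mGal

-25.8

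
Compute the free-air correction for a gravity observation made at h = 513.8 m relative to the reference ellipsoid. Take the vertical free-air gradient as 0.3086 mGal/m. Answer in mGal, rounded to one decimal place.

158.6

Free-air correction = 0.3086 × 513.8 = 158.6 mGal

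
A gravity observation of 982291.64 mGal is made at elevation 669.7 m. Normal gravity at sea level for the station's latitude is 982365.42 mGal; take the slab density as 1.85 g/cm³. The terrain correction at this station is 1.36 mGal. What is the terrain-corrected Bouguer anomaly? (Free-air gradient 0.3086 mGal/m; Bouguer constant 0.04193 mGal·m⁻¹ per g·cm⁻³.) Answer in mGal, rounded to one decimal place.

82.3

Free-air correction = 0.3086 × 669.7 = 206.67 mGal
Free-air anomaly = 982291.64 − 982365.42 + (206.67) = 132.89 mGal
Bouguer slab correction = 0.04193 × 1.85 × 669.7 = 51.95 mGal
Simple Bouguer anomaly = 132.89 − (51.95) = 80.94 mGal
Complete Bouguer anomaly = 80.94 + 1.36 = 82.30 mGal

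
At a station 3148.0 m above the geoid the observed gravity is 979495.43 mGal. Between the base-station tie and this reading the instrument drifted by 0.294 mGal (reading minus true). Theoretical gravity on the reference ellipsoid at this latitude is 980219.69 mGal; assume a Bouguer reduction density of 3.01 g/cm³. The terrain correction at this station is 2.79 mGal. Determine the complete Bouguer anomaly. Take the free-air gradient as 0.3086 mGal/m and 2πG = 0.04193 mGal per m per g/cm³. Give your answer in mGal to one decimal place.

-147.6

Drift-corrected reading = 979495.43 − (0.294) = 979495.136 mGal
Free-air correction = 0.3086 × 3148.0 = 971.47 mGal
Free-air anomaly = 979495.136 − 980219.69 + (971.47) = 246.916 mGal
Bouguer slab correction = 0.04193 × 3.01 × 3148.0 = 397.31 mGal
Simple Bouguer anomaly = 246.916 − (397.31) = -150.394 mGal
Complete Bouguer anomaly = -150.394 + 2.79 = -147.604 mGal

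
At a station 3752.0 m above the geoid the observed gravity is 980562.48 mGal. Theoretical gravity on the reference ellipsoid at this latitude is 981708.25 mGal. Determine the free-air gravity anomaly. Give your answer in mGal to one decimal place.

Free-air correction = 0.3086 × 3752.0 = 1157.87 mGal
Free-air anomaly = 980562.48 − 981708.25 + (1157.87) = 12.10 mGal

12.1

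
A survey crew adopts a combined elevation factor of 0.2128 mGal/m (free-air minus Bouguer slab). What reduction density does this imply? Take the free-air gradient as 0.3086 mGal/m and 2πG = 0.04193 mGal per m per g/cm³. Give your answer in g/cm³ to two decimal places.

2.28

0.2128 = 0.3086 − 0.04193 × ρ
ρ = (0.3086 − 0.2128) / 0.04193 = 2.28 g/cm³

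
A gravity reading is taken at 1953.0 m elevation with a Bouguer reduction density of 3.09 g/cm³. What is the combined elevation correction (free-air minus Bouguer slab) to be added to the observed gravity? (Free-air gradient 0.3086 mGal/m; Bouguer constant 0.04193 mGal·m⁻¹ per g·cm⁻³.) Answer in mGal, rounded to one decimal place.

349.7

Combined gradient = 0.3086 − 0.04193 × 3.09 = 0.1790363 mGal/m
Combined elevation correction = 0.1790363 × 1953.0 = 349.7 mGal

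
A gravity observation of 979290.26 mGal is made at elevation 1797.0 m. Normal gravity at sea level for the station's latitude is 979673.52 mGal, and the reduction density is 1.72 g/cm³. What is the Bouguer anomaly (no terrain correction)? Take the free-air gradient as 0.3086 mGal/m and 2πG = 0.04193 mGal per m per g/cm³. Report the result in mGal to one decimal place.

41.7

Free-air correction = 0.3086 × 1797.0 = 554.55 mGal
Free-air anomaly = 979290.26 − 979673.52 + (554.55) = 171.29 mGal
Bouguer slab correction = 0.04193 × 1.72 × 1797.0 = 129.60 mGal
Simple Bouguer anomaly = 171.29 − (129.60) = 41.69 mGal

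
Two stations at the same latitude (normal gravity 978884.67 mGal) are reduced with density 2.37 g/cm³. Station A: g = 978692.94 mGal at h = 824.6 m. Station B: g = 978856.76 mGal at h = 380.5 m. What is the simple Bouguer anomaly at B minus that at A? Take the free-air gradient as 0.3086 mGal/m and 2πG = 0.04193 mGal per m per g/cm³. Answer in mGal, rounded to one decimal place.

Δg_SB(A) = 978692.94 − 978884.67 + 0.3086×824.6 − 0.04193×2.37×824.6 = -19.20 mGal
Δg_SB(B) = 978856.76 − 978884.67 + 0.3086×380.5 − 0.04193×2.37×380.5 = 51.70 mGal
Difference = 51.70 − (-19.20) = 70.90 mGal

70.9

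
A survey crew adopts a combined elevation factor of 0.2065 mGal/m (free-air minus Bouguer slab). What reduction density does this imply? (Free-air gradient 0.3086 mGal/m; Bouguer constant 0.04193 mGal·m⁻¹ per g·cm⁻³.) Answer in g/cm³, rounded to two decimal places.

0.2065 = 0.3086 − 0.04193 × ρ
ρ = (0.3086 − 0.2065) / 0.04193 = 2.44 g/cm³

2.44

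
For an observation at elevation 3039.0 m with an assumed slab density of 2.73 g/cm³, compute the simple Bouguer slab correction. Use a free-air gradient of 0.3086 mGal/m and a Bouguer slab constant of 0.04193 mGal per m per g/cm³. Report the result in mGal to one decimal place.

347.9

Bouguer slab correction = 0.04193 × 2.73 × 3039.0 = 347.9 mGal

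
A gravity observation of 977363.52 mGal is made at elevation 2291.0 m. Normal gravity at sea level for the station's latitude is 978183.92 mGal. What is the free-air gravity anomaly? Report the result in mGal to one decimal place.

Free-air correction = 0.3086 × 2291.0 = 707.00 mGal
Free-air anomaly = 977363.52 − 978183.92 + (707.00) = -113.40 mGal

-113.4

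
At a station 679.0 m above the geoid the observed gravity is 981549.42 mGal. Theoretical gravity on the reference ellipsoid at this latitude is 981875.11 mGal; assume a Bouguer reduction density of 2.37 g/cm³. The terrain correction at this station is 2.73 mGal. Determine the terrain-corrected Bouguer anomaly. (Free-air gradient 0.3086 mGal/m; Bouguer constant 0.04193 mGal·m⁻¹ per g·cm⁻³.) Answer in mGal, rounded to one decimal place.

Free-air correction = 0.3086 × 679.0 = 209.54 mGal
Free-air anomaly = 981549.42 − 981875.11 + (209.54) = -116.15 mGal
Bouguer slab correction = 0.04193 × 2.37 × 679.0 = 67.48 mGal
Simple Bouguer anomaly = -116.15 − (67.48) = -183.63 mGal
Complete Bouguer anomaly = -183.63 + 2.73 = -180.90 mGal

-180.9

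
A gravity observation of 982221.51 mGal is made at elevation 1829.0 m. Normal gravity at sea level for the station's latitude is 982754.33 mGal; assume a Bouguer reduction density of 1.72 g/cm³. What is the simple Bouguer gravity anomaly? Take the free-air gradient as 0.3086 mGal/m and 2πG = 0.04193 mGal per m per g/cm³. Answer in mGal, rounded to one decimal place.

-100.3

Free-air correction = 0.3086 × 1829.0 = 564.43 mGal
Free-air anomaly = 982221.51 − 982754.33 + (564.43) = 31.61 mGal
Bouguer slab correction = 0.04193 × 1.72 × 1829.0 = 131.91 mGal
Simple Bouguer anomaly = 31.61 − (131.91) = -100.30 mGal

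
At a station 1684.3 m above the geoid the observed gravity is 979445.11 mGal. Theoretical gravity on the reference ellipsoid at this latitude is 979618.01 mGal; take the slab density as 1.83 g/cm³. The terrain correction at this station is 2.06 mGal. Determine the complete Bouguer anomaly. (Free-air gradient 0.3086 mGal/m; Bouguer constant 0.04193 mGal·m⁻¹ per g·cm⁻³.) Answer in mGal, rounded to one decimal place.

219.7

Free-air correction = 0.3086 × 1684.3 = 519.77 mGal
Free-air anomaly = 979445.11 − 979618.01 + (519.77) = 346.87 mGal
Bouguer slab correction = 0.04193 × 1.83 × 1684.3 = 129.24 mGal
Simple Bouguer anomaly = 346.87 − (129.24) = 217.63 mGal
Complete Bouguer anomaly = 217.63 + 2.06 = 219.69 mGal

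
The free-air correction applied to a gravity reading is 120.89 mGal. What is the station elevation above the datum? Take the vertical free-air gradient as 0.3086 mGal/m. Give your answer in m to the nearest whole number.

392

h = 120.89 / 0.3086 = 391.74 m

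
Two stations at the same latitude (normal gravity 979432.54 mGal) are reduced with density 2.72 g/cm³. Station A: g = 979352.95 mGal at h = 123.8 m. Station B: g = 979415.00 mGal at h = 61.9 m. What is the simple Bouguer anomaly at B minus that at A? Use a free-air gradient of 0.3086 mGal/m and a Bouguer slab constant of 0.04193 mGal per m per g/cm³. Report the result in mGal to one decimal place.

50.0

Δg_SB(A) = 979352.95 − 979432.54 + 0.3086×123.8 − 0.04193×2.72×123.8 = -55.50 mGal
Δg_SB(B) = 979415.00 − 979432.54 + 0.3086×61.9 − 0.04193×2.72×61.9 = -5.50 mGal
Difference = -5.50 − (-55.50) = 50.00 mGal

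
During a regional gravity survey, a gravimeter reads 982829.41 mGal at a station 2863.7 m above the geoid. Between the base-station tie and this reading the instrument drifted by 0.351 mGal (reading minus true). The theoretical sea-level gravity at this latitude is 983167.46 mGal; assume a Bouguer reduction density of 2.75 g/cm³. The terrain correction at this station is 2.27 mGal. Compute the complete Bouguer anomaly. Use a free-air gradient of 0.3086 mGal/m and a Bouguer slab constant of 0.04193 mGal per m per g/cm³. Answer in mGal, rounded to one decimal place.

Drift-corrected reading = 982829.41 − (0.351) = 982829.059 mGal
Free-air correction = 0.3086 × 2863.7 = 883.74 mGal
Free-air anomaly = 982829.059 − 983167.46 + (883.74) = 545.339 mGal
Bouguer slab correction = 0.04193 × 2.75 × 2863.7 = 330.21 mGal
Simple Bouguer anomaly = 545.339 − (330.21) = 215.129 mGal
Complete Bouguer anomaly = 215.129 + 2.27 = 217.399 mGal

217.4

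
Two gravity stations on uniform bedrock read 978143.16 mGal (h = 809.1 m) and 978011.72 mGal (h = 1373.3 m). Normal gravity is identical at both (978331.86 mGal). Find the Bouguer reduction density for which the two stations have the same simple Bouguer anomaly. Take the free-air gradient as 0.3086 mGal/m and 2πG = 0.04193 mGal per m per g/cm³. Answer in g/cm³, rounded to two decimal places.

1.80

Δg_obs = 978011.72 − 978143.16 = -131.44 mGal over Δh = 1373.3 − 809.1 = 564.2 m
Equal Bouguer anomalies ⇒ Δg_obs + (0.3086 − 0.04193ρ)·Δh = 0
0.3086 − 0.04193ρ = −Δg_obs/Δh = 0.23297
ρ = (0.3086 − 0.23297) / 0.04193 = 1.80 g/cm³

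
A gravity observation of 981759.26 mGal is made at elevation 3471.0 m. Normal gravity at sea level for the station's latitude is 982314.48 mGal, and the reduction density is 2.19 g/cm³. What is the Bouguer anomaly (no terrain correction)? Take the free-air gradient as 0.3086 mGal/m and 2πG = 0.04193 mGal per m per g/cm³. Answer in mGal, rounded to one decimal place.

197.2

Free-air correction = 0.3086 × 3471.0 = 1071.15 mGal
Free-air anomaly = 981759.26 − 982314.48 + (1071.15) = 515.93 mGal
Bouguer slab correction = 0.04193 × 2.19 × 3471.0 = 318.73 mGal
Simple Bouguer anomaly = 515.93 − (318.73) = 197.20 mGal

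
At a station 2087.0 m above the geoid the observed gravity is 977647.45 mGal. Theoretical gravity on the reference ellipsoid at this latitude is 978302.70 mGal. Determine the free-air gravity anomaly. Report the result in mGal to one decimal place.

-11.2

Free-air correction = 0.3086 × 2087.0 = 644.05 mGal
Free-air anomaly = 977647.45 − 978302.70 + (644.05) = -11.20 mGal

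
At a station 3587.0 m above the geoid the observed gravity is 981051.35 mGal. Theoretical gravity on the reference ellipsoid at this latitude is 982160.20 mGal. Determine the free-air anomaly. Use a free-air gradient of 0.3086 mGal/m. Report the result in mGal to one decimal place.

-1.9

Free-air correction = 0.3086 × 3587.0 = 1106.95 mGal
Free-air anomaly = 981051.35 − 982160.20 + (1106.95) = -1.90 mGal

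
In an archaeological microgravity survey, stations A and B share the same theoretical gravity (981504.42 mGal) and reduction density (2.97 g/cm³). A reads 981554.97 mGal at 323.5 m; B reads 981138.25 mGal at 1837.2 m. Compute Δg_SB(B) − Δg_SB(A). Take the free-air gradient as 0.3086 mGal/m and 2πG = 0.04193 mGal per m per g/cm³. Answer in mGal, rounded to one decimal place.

-138.1

Δg_SB(A) = 981554.97 − 981504.42 + 0.3086×323.5 − 0.04193×2.97×323.5 = 110.10 mGal
Δg_SB(B) = 981138.25 − 981504.42 + 0.3086×1837.2 − 0.04193×2.97×1837.2 = -28.00 mGal
Difference = -28.00 − (110.10) = -138.10 mGal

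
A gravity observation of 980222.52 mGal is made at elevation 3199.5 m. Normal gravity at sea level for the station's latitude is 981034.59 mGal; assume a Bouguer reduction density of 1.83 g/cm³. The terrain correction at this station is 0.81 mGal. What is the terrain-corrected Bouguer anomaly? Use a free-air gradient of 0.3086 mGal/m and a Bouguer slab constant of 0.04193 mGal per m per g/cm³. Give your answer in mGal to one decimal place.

Free-air correction = 0.3086 × 3199.5 = 987.37 mGal
Free-air anomaly = 980222.52 − 981034.59 + (987.37) = 175.30 mGal
Bouguer slab correction = 0.04193 × 1.83 × 3199.5 = 245.50 mGal
Simple Bouguer anomaly = 175.30 − (245.50) = -70.20 mGal
Complete Bouguer anomaly = -70.20 + 0.81 = -69.39 mGal

-69.4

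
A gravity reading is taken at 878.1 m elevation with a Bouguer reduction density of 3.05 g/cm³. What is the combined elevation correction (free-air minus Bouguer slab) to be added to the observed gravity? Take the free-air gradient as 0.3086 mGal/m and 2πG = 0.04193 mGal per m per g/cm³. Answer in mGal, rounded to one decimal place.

158.7

Combined gradient = 0.3086 − 0.04193 × 3.05 = 0.1807135 mGal/m
Combined elevation correction = 0.1807135 × 878.1 = 158.7 mGal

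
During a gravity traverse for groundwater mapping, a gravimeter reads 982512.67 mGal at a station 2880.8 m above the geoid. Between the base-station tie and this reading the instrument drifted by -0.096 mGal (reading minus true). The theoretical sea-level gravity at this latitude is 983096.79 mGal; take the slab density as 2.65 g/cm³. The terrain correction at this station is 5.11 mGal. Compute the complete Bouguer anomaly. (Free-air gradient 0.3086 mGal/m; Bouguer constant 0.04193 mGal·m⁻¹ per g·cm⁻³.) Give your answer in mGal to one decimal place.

-10.0

Drift-corrected reading = 982512.67 − (-0.096) = 982512.766 mGal
Free-air correction = 0.3086 × 2880.8 = 889.01 mGal
Free-air anomaly = 982512.766 − 983096.79 + (889.01) = 304.986 mGal
Bouguer slab correction = 0.04193 × 2.65 × 2880.8 = 320.10 mGal
Simple Bouguer anomaly = 304.986 − (320.10) = -15.114 mGal
Complete Bouguer anomaly = -15.114 + 5.11 = -10.004 mGal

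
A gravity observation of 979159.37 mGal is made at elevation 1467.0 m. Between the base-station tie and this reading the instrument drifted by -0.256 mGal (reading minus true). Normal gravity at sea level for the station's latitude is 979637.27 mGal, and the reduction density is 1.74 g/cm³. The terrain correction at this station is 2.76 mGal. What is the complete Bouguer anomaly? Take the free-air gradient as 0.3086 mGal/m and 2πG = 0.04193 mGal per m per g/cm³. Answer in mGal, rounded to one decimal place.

-129.2

Drift-corrected reading = 979159.37 − (-0.256) = 979159.626 mGal
Free-air correction = 0.3086 × 1467.0 = 452.72 mGal
Free-air anomaly = 979159.626 − 979637.27 + (452.72) = -24.924 mGal
Bouguer slab correction = 0.04193 × 1.74 × 1467.0 = 107.03 mGal
Simple Bouguer anomaly = -24.924 − (107.03) = -131.954 mGal
Complete Bouguer anomaly = -131.954 + 2.76 = -129.194 mGal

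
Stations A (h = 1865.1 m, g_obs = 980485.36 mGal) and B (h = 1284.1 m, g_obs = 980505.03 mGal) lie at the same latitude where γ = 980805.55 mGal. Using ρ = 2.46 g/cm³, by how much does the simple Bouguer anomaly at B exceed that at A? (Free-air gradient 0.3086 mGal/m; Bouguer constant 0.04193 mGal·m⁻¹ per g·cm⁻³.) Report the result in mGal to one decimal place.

-99.7

Δg_SB(A) = 980485.36 − 980805.55 + 0.3086×1865.1 − 0.04193×2.46×1865.1 = 63.00 mGal
Δg_SB(B) = 980505.03 − 980805.55 + 0.3086×1284.1 − 0.04193×2.46×1284.1 = -36.70 mGal
Difference = -36.70 − (63.00) = -99.70 mGal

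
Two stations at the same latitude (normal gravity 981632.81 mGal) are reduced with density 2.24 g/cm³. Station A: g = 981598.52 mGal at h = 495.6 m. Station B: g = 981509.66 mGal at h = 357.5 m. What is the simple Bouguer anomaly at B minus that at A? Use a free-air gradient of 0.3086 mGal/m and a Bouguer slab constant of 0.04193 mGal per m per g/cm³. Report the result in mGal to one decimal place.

Δg_SB(A) = 981598.52 − 981632.81 + 0.3086×495.6 − 0.04193×2.24×495.6 = 72.10 mGal
Δg_SB(B) = 981509.66 − 981632.81 + 0.3086×357.5 − 0.04193×2.24×357.5 = -46.40 mGal
Difference = -46.40 − (72.10) = -118.50 mGal

-118.5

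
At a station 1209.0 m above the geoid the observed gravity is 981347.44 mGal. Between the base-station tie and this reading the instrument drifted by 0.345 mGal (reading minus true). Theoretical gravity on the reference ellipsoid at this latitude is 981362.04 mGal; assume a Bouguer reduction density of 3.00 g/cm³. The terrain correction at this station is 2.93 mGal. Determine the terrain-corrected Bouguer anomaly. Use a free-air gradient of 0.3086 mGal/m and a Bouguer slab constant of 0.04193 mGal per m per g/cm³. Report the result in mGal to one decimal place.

Drift-corrected reading = 981347.44 − (0.345) = 981347.095 mGal
Free-air correction = 0.3086 × 1209.0 = 373.10 mGal
Free-air anomaly = 981347.095 − 981362.04 + (373.10) = 358.155 mGal
Bouguer slab correction = 0.04193 × 3.00 × 1209.0 = 152.08 mGal
Simple Bouguer anomaly = 358.155 − (152.08) = 206.075 mGal
Complete Bouguer anomaly = 206.075 + 2.93 = 209.005 mGal

209.0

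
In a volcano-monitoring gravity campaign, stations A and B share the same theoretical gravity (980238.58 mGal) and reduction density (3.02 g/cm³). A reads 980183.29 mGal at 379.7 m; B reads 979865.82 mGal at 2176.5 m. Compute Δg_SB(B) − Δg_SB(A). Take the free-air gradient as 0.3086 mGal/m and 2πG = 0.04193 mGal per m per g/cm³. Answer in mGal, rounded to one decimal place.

9.5

Δg_SB(A) = 980183.29 − 980238.58 + 0.3086×379.7 − 0.04193×3.02×379.7 = 13.80 mGal
Δg_SB(B) = 979865.82 − 980238.58 + 0.3086×2176.5 − 0.04193×3.02×2176.5 = 23.30 mGal
Difference = 23.30 − (13.80) = 9.50 mGal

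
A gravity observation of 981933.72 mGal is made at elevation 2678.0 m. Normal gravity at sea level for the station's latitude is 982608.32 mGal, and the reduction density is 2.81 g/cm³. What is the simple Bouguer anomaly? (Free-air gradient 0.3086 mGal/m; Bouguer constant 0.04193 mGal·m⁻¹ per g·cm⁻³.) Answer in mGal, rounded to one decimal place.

Free-air correction = 0.3086 × 2678.0 = 826.43 mGal
Free-air anomaly = 981933.72 − 982608.32 + (826.43) = 151.83 mGal
Bouguer slab correction = 0.04193 × 2.81 × 2678.0 = 315.53 mGal
Simple Bouguer anomaly = 151.83 − (315.53) = -163.70 mGal

-163.7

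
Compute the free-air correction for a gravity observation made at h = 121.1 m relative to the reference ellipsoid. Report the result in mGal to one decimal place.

37.4

Free-air correction = 0.3086 × 121.1 = 37.4 mGal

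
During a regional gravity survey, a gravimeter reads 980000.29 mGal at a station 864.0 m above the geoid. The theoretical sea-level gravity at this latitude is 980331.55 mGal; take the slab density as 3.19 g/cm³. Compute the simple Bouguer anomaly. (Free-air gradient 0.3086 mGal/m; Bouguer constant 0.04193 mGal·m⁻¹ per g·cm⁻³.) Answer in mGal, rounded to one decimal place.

Free-air correction = 0.3086 × 864.0 = 266.63 mGal
Free-air anomaly = 980000.29 − 980331.55 + (266.63) = -64.63 mGal
Bouguer slab correction = 0.04193 × 3.19 × 864.0 = 115.57 mGal
Simple Bouguer anomaly = -64.63 − (115.57) = -180.20 mGal

-180.2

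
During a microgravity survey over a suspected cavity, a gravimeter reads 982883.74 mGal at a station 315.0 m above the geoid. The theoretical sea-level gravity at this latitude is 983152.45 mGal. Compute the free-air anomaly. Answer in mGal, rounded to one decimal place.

-171.5

Free-air correction = 0.3086 × 315.0 = 97.21 mGal
Free-air anomaly = 982883.74 − 983152.45 + (97.21) = -171.50 mGal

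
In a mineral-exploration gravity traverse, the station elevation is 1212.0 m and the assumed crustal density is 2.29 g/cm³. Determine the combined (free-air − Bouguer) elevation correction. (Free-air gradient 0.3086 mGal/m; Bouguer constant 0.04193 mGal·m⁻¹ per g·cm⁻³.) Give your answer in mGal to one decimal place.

Combined gradient = 0.3086 − 0.04193 × 2.29 = 0.2125803 mGal/m
Combined elevation correction = 0.2125803 × 1212.0 = 257.6 mGal

257.6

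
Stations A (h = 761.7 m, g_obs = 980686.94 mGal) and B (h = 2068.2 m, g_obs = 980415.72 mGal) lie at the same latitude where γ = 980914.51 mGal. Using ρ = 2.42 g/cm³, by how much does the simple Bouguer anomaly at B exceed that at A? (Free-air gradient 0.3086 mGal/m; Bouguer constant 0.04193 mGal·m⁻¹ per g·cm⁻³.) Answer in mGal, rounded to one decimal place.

-0.6

Δg_SB(A) = 980686.94 − 980914.51 + 0.3086×761.7 − 0.04193×2.42×761.7 = -69.80 mGal
Δg_SB(B) = 980415.72 − 980914.51 + 0.3086×2068.2 − 0.04193×2.42×2068.2 = -70.40 mGal
Difference = -70.40 − (-69.80) = -0.60 mGal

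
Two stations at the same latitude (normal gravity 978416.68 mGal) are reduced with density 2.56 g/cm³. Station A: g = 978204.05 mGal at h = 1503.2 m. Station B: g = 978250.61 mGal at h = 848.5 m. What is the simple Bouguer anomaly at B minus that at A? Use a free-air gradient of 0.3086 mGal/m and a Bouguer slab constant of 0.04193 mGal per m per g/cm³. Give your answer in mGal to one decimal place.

Δg_SB(A) = 978204.05 − 978416.68 + 0.3086×1503.2 − 0.04193×2.56×1503.2 = 89.90 mGal
Δg_SB(B) = 978250.61 − 978416.68 + 0.3086×848.5 − 0.04193×2.56×848.5 = 4.70 mGal
Difference = 4.70 − (89.90) = -85.20 mGal

-85.2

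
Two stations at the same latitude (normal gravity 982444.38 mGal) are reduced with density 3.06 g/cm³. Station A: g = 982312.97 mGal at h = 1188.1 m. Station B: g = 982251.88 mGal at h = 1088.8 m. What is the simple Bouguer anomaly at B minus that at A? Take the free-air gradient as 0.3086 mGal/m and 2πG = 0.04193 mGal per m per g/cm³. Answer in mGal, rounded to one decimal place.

Δg_SB(A) = 982312.97 − 982444.38 + 0.3086×1188.1 − 0.04193×3.06×1188.1 = 82.80 mGal
Δg_SB(B) = 982251.88 − 982444.38 + 0.3086×1088.8 − 0.04193×3.06×1088.8 = 3.80 mGal
Difference = 3.80 − (82.80) = -79.00 mGal

-79.0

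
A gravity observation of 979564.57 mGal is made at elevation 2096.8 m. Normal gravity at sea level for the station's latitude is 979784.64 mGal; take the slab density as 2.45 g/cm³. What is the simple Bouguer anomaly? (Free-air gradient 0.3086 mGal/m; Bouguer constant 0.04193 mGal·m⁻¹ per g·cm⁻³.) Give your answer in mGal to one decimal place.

211.6

Free-air correction = 0.3086 × 2096.8 = 647.07 mGal
Free-air anomaly = 979564.57 − 979784.64 + (647.07) = 427.00 mGal
Bouguer slab correction = 0.04193 × 2.45 × 2096.8 = 215.40 mGal
Simple Bouguer anomaly = 427.00 − (215.40) = 211.60 mGal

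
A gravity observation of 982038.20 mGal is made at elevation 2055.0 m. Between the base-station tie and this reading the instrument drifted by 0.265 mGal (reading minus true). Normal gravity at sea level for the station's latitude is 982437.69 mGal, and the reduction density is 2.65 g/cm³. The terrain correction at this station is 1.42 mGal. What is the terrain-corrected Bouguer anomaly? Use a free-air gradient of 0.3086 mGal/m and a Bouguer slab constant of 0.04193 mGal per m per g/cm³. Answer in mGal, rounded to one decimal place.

7.5

Drift-corrected reading = 982038.20 − (0.265) = 982037.935 mGal
Free-air correction = 0.3086 × 2055.0 = 634.17 mGal
Free-air anomaly = 982037.935 − 982437.69 + (634.17) = 234.415 mGal
Bouguer slab correction = 0.04193 × 2.65 × 2055.0 = 228.34 mGal
Simple Bouguer anomaly = 234.415 − (228.34) = 6.075 mGal
Complete Bouguer anomaly = 6.075 + 1.42 = 7.495 mGal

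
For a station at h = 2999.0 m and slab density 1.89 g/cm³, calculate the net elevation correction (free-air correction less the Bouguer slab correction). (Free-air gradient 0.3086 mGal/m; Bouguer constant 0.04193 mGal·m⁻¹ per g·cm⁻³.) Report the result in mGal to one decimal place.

687.8

Combined gradient = 0.3086 − 0.04193 × 1.89 = 0.2293523 mGal/m
Combined elevation correction = 0.2293523 × 2999.0 = 687.8 mGal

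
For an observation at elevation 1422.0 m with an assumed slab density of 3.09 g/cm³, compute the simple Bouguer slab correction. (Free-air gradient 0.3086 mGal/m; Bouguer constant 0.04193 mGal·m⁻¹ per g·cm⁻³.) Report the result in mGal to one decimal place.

Bouguer slab correction = 0.04193 × 3.09 × 1422.0 = 184.2 mGal

184.2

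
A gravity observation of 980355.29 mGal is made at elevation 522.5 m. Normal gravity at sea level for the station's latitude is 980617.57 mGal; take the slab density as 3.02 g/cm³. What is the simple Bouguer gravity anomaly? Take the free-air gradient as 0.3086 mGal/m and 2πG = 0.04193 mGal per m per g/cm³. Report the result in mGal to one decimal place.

-167.2

Free-air correction = 0.3086 × 522.5 = 161.24 mGal
Free-air anomaly = 980355.29 − 980617.57 + (161.24) = -101.04 mGal
Bouguer slab correction = 0.04193 × 3.02 × 522.5 = 66.16 mGal
Simple Bouguer anomaly = -101.04 − (66.16) = -167.20 mGal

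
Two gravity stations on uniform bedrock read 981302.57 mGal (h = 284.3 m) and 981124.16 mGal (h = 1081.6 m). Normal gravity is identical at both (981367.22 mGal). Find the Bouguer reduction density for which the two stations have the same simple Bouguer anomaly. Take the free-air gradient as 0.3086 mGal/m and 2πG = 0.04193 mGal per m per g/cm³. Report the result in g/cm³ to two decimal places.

2.02

Δg_obs = 981124.16 − 981302.57 = -178.41 mGal over Δh = 1081.6 − 284.3 = 797.3 m
Equal Bouguer anomalies ⇒ Δg_obs + (0.3086 − 0.04193ρ)·Δh = 0
0.3086 − 0.04193ρ = −Δg_obs/Δh = 0.22377
ρ = (0.3086 − 0.22377) / 0.04193 = 2.02 g/cm³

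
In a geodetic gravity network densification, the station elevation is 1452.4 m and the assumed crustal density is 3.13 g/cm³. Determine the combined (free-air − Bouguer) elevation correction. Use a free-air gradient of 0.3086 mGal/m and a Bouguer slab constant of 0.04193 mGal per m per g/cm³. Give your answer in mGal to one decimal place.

Combined gradient = 0.3086 − 0.04193 × 3.13 = 0.1773591 mGal/m
Combined elevation correction = 0.1773591 × 1452.4 = 257.6 mGal

257.6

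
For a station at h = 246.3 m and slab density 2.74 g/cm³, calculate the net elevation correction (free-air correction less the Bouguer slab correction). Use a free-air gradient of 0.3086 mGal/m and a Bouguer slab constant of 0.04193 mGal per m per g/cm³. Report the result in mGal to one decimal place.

47.7

Combined gradient = 0.3086 − 0.04193 × 2.74 = 0.1937118 mGal/m
Combined elevation correction = 0.1937118 × 246.3 = 47.7 mGal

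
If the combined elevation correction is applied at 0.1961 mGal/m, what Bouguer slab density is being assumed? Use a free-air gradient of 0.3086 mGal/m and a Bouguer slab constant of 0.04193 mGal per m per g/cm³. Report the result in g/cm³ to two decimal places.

0.1961 = 0.3086 − 0.04193 × ρ
ρ = (0.3086 − 0.1961) / 0.04193 = 2.68 g/cm³

2.68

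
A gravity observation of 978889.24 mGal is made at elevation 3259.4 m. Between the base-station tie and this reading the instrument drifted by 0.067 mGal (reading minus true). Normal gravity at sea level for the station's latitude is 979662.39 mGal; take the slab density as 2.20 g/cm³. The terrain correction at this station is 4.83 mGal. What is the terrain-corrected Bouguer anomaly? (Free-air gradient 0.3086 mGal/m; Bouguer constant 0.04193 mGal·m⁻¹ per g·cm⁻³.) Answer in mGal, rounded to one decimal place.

-63.2

Drift-corrected reading = 978889.24 − (0.067) = 978889.173 mGal
Free-air correction = 0.3086 × 3259.4 = 1005.85 mGal
Free-air anomaly = 978889.173 − 979662.39 + (1005.85) = 232.633 mGal
Bouguer slab correction = 0.04193 × 2.20 × 3259.4 = 300.67 mGal
Simple Bouguer anomaly = 232.633 − (300.67) = -68.037 mGal
Complete Bouguer anomaly = -68.037 + 4.83 = -63.207 mGal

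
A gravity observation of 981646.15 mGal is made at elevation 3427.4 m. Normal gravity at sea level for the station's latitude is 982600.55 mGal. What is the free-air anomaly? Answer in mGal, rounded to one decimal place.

103.3

Free-air correction = 0.3086 × 3427.4 = 1057.70 mGal
Free-air anomaly = 981646.15 − 982600.55 + (1057.70) = 103.30 mGal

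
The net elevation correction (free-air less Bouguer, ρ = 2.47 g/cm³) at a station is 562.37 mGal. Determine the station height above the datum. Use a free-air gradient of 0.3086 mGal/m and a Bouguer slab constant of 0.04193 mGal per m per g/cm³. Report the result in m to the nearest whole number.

Combined gradient = 0.3086 − 0.04193 × 2.47 = 0.2050329 mGal/m
h = 562.37 / 0.2050329 = 2742.83 m

2743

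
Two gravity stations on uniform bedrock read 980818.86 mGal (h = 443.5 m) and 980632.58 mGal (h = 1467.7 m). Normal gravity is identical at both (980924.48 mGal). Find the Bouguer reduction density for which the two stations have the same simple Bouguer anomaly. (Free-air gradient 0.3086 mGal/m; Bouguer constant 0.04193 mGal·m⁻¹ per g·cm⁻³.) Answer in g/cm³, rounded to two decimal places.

Δg_obs = 980632.58 − 980818.86 = -186.28 mGal over Δh = 1467.7 − 443.5 = 1024.2 m
Equal Bouguer anomalies ⇒ Δg_obs + (0.3086 − 0.04193ρ)·Δh = 0
0.3086 − 0.04193ρ = −Δg_obs/Δh = 0.18188
ρ = (0.3086 − 0.18188) / 0.04193 = 3.02 g/cm³

3.02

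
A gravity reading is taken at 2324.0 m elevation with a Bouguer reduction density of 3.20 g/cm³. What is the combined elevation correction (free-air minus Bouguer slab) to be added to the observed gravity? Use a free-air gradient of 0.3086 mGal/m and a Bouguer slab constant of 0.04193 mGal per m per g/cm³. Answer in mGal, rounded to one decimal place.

405.4

Combined gradient = 0.3086 − 0.04193 × 3.20 = 0.1744240 mGal/m
Combined elevation correction = 0.1744240 × 2324.0 = 405.4 mGal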